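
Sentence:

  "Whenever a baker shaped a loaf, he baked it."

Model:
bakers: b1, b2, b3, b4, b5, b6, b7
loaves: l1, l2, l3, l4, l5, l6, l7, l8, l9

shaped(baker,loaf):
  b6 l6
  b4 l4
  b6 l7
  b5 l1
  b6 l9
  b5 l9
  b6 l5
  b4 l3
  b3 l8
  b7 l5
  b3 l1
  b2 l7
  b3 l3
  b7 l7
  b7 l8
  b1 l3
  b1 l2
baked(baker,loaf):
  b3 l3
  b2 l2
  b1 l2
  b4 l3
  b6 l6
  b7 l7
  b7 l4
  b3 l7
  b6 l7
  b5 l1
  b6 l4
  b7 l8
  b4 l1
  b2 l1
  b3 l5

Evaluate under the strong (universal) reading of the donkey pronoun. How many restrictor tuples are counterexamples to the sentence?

"it" takes "a loaf" as antecedent — a donkey pronoun bound across the clause boundary.
Strong reading: for every (b,l) with shaped(b,l), baked(b,l).
Restrictor pairs: (b1,l2) ✓  (b1,l3) ✗  (b2,l7) ✗  (b3,l1) ✗  (b3,l3) ✓  (b3,l8) ✗  (b4,l3) ✓  (b4,l4) ✗  (b5,l1) ✓  (b5,l9) ✗  (b6,l5) ✗  (b6,l6) ✓  (b6,l7) ✓  (b6,l9) ✗  (b7,l5) ✗  (b7,l7) ✓  (b7,l8) ✓
Counterexamples (restrictor pairs failing the scope): 9.

9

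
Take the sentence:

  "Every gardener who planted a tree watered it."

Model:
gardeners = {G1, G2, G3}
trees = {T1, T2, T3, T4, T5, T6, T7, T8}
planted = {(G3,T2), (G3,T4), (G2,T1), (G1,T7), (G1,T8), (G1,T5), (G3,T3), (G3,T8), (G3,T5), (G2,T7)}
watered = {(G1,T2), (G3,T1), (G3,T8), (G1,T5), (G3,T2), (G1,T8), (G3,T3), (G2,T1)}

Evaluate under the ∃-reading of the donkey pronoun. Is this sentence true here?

True

"it" takes "a tree" as antecedent — a donkey pronoun bound across the clause boundary.
Weak reading: every gardener g with some planted-tree has at least one planted-tree t such that watered(g,t).
Per gardener: G1:✓  G2:✓  G3:✓
Every gardener in the restrictor has a witness.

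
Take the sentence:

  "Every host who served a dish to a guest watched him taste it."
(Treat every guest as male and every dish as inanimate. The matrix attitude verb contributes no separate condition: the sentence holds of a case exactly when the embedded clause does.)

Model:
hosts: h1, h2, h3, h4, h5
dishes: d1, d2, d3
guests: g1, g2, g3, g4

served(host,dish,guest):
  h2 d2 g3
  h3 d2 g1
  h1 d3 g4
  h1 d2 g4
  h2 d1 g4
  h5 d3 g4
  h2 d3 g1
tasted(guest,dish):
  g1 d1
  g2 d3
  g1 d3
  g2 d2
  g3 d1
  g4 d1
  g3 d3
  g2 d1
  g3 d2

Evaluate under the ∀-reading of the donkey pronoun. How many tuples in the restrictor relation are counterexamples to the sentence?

4

"him" takes "a guest" as antecedent and "it" takes "a dish"; both are donkey pronouns co-varying with the restrictor.
Strong reading: for every (h,d,g) with served(h,d,g), tasted(g,d).
Restrictor triples: (h1,d2,g4)→tasted(g4,d2) ✗  (h1,d3,g4)→tasted(g4,d3) ✗  (h2,d1,g4)→tasted(g4,d1) ✓  (h2,d2,g3)→tasted(g3,d2) ✓  (h2,d3,g1)→tasted(g1,d3) ✓  (h3,d2,g1)→tasted(g1,d2) ✗  (h5,d3,g4)→tasted(g4,d3) ✗
Counterexamples (restrictor triples failing the scope): 4.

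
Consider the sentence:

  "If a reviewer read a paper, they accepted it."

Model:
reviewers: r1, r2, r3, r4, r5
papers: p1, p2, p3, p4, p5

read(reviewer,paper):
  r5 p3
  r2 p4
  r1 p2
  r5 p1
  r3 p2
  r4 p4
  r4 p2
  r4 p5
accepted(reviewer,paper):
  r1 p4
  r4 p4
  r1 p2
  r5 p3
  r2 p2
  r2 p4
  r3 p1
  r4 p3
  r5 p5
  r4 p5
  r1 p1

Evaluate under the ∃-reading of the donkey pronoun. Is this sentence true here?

False

"it" takes "a paper" as antecedent — a donkey pronoun bound across the clause boundary.
Weak reading: every reviewer r with some read-paper has at least one read-paper p such that accepted(r,p).
Per reviewer: r1:✓  r2:✓  r3:✗  r4:✓  r5:✓
r3 has no witness among its read-papers.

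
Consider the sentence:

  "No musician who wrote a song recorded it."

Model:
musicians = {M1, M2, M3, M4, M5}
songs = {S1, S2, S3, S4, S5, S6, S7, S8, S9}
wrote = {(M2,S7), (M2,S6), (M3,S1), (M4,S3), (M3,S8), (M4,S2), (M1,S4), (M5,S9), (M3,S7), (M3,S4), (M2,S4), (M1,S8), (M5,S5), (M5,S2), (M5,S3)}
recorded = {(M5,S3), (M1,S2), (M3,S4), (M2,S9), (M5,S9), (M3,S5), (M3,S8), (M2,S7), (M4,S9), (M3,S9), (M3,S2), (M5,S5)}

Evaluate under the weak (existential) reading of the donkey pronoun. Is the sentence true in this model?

"it" takes "a song" as antecedent — a donkey pronoun bound across the clause boundary.
Truth condition: for no (m,s) with wrote(m,s) does recorded(m,s) hold.
Restrictor pairs — does the scope hold? (M1,S4):fails  (M1,S8):fails  (M2,S4):fails  (M2,S6):fails  (M2,S7):holds  (M3,S1):fails  (M3,S4):holds  (M3,S7):fails  (M3,S8):holds  (M4,S2):fails  (M4,S3):fails  (M5,S2):fails  (M5,S3):holds  (M5,S5):holds  (M5,S9):holds
Scope holds for 6 pair(s), so the sentence is false.

False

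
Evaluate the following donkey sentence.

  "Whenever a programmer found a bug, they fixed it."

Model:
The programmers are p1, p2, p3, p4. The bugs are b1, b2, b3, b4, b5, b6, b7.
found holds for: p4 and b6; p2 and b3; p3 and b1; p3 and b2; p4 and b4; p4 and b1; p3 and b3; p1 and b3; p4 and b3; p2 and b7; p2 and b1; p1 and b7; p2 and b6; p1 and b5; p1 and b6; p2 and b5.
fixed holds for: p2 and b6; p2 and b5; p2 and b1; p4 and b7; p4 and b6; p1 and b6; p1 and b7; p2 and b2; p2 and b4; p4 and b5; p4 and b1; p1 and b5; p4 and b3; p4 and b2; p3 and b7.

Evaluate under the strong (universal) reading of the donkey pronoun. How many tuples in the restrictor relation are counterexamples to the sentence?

7

"it" takes "a bug" as antecedent — a donkey pronoun bound across the clause boundary.
Strong reading: for every (p,b) with found(p,b), fixed(p,b).
Restrictor pairs: (p1,b3) ✗  (p1,b5) ✓  (p1,b6) ✓  (p1,b7) ✓  (p2,b1) ✓  (p2,b3) ✗  (p2,b5) ✓  (p2,b6) ✓  (p2,b7) ✗  (p3,b1) ✗  (p3,b2) ✗  (p3,b3) ✗  (p4,b1) ✓  (p4,b3) ✓  (p4,b4) ✗  (p4,b6) ✓
Counterexamples (restrictor pairs failing the scope): 7.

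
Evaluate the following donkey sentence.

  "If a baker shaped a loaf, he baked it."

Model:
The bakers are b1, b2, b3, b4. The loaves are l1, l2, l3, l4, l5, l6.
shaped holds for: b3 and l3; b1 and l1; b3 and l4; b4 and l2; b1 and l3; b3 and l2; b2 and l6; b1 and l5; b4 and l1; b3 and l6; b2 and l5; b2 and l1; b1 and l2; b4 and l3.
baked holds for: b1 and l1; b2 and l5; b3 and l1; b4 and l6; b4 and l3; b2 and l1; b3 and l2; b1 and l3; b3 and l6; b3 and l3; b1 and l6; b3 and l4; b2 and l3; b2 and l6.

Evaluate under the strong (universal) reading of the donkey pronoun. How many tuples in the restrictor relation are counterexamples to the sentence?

4

"it" takes "a loaf" as antecedent — a donkey pronoun bound across the clause boundary.
Strong reading: for every (b,l) with shaped(b,l), baked(b,l).
Restrictor pairs: (b1,l1) ✓  (b1,l2) ✗  (b1,l3) ✓  (b1,l5) ✗  (b2,l1) ✓  (b2,l5) ✓  (b2,l6) ✓  (b3,l2) ✓  (b3,l3) ✓  (b3,l4) ✓  (b3,l6) ✓  (b4,l1) ✗  (b4,l2) ✗  (b4,l3) ✓
Counterexamples (restrictor pairs failing the scope): 4.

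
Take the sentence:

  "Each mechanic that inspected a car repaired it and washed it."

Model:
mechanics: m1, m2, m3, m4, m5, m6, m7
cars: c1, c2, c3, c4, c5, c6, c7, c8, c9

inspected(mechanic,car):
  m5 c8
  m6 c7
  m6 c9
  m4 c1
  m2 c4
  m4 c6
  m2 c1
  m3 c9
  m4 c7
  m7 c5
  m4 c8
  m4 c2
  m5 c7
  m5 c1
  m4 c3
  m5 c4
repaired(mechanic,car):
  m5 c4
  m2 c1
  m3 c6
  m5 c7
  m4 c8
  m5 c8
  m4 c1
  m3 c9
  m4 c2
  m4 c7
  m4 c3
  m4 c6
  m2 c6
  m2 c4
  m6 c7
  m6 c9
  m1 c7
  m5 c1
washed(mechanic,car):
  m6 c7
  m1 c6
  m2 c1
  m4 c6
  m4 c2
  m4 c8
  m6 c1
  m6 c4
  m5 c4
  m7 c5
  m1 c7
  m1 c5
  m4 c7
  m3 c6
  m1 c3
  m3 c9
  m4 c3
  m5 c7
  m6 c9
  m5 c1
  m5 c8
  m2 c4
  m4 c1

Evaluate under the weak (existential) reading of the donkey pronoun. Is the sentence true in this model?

"it" takes "a car" as antecedent — a donkey pronoun bound across the clause boundary.
Weak reading: every mechanic m with some inspected-car has at least one inspected-car c such that repaired(m,c) ∧ washed(m,c).
Per mechanic: m2:✓  m3:✓  m4:✓  m5:✓  m6:✓  m7:✗
m7 has no witness among its inspected-cars.

False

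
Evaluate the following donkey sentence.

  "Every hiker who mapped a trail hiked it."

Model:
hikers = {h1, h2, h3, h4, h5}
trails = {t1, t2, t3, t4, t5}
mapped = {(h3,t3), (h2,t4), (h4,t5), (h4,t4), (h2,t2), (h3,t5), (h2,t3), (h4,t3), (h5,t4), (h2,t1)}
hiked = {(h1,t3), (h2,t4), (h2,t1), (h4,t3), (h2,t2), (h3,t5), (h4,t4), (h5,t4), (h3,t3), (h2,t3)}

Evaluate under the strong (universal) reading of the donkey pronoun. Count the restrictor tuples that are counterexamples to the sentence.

1

"it" takes "a trail" as antecedent — a donkey pronoun bound across the clause boundary.
Strong reading: for every (h,t) with mapped(h,t), hiked(h,t).
Restrictor pairs: (h2,t1) ✓  (h2,t2) ✓  (h2,t3) ✓  (h2,t4) ✓  (h3,t3) ✓  (h3,t5) ✓  (h4,t3) ✓  (h4,t4) ✓  (h4,t5) ✗  (h5,t4) ✓
Counterexamples (restrictor pairs failing the scope): 1.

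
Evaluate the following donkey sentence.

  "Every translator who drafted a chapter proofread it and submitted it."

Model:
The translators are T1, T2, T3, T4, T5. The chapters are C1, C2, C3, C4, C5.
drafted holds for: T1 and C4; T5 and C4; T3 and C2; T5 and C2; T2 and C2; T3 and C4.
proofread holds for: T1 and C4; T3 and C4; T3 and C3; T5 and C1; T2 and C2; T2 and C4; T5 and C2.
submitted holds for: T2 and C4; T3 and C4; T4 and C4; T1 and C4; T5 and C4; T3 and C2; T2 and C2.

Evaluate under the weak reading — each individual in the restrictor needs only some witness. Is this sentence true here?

False

"it" takes "a chapter" as antecedent — a donkey pronoun bound across the clause boundary.
Weak reading: every translator t with some drafted-chapter has at least one drafted-chapter c such that proofread(t,c) ∧ submitted(t,c).
Per translator: T1:✓  T2:✓  T3:✓  T5:✗
T5 has no witness among its drafted-chapters.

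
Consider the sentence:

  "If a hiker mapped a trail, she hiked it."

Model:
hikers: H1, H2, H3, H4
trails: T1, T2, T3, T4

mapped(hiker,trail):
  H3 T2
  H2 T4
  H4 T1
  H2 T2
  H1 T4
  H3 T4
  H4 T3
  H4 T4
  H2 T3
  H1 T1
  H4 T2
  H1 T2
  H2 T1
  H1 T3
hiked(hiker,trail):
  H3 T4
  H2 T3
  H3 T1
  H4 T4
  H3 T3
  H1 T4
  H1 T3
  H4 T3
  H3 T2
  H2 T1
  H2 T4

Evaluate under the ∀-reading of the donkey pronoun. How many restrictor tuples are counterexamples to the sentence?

"it" takes "a trail" as antecedent — a donkey pronoun bound across the clause boundary.
Strong reading: for every (h,t) with mapped(h,t), hiked(h,t).
Restrictor pairs: (H1,T1) ✗  (H1,T2) ✗  (H1,T3) ✓  (H1,T4) ✓  (H2,T1) ✓  (H2,T2) ✗  (H2,T3) ✓  (H2,T4) ✓  (H3,T2) ✓  (H3,T4) ✓  (H4,T1) ✗  (H4,T2) ✗  (H4,T3) ✓  (H4,T4) ✓
Counterexamples (restrictor pairs failing the scope): 5.

5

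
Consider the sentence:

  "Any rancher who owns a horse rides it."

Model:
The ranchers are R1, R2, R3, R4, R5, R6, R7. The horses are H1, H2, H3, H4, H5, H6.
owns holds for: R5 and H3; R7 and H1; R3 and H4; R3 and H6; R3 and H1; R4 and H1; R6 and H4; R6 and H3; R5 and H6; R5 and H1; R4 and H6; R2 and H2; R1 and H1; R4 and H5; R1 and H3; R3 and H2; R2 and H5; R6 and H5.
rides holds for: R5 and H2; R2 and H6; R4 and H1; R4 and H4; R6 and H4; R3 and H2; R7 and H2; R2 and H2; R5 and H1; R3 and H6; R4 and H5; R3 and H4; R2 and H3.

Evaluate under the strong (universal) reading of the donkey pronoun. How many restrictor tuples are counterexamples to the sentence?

10

"it" takes "a horse" as antecedent — a donkey pronoun bound across the clause boundary.
Strong reading: for every (r,h) with owns(r,h), rides(r,h).
Restrictor pairs: (R1,H1) ✗  (R1,H3) ✗  (R2,H2) ✓  (R2,H5) ✗  (R3,H1) ✗  (R3,H2) ✓  (R3,H4) ✓  (R3,H6) ✓  (R4,H1) ✓  (R4,H5) ✓  (R4,H6) ✗  (R5,H1) ✓  (R5,H3) ✗  (R5,H6) ✗  (R6,H3) ✗  (R6,H4) ✓  (R6,H5) ✗  (R7,H1) ✗
Counterexamples (restrictor pairs failing the scope): 10.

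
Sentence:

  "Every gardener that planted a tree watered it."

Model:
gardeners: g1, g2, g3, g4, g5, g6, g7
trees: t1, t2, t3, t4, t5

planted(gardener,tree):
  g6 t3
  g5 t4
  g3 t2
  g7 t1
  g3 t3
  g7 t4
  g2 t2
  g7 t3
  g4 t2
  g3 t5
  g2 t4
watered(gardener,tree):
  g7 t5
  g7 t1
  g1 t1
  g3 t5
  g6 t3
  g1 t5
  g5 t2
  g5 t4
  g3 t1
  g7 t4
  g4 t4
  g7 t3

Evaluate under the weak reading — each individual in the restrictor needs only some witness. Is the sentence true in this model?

False

"it" takes "a tree" as antecedent — a donkey pronoun bound across the clause boundary.
Weak reading: every gardener g with some planted-tree has at least one planted-tree t such that watered(g,t).
Per gardener: g2:✗  g3:✓  g4:✗  g5:✓  g6:✓  g7:✓
g2 has no witness among its planted-trees.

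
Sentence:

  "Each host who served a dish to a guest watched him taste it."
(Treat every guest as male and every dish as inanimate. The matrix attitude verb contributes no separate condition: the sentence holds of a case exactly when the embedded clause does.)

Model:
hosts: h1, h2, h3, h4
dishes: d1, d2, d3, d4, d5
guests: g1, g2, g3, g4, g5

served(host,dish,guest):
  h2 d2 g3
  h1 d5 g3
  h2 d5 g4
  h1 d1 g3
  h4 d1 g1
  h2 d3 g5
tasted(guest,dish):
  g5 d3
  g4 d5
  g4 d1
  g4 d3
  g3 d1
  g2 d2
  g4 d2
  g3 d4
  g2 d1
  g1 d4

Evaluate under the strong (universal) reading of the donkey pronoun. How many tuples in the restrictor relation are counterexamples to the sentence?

3

"him" takes "a guest" as antecedent and "it" takes "a dish"; both are donkey pronouns co-varying with the restrictor.
Strong reading: for every (h,d,g) with served(h,d,g), tasted(g,d).
Restrictor triples: (h1,d1,g3)→tasted(g3,d1) ✓  (h1,d5,g3)→tasted(g3,d5) ✗  (h2,d2,g3)→tasted(g3,d2) ✗  (h2,d3,g5)→tasted(g5,d3) ✓  (h2,d5,g4)→tasted(g4,d5) ✓  (h4,d1,g1)→tasted(g1,d1) ✗
Counterexamples (restrictor triples failing the scope): 3.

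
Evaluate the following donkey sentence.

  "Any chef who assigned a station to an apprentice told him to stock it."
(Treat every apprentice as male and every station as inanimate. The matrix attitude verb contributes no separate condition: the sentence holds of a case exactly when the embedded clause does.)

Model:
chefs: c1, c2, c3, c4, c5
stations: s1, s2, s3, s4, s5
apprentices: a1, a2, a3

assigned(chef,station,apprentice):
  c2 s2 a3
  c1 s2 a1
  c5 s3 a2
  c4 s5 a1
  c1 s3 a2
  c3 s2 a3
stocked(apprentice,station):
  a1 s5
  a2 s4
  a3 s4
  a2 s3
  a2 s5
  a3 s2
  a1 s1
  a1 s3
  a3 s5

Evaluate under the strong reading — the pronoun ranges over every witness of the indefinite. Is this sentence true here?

False

"him" takes "an apprentice" as antecedent and "it" takes "a station"; both are donkey pronouns co-varying with the restrictor.
Strong reading: for every (c,s,a) with assigned(c,s,a), stocked(a,s).
Restrictor triples: (c1,s2,a1)→stocked(a1,s2) ✗  (c1,s3,a2)→stocked(a2,s3) ✓  (c2,s2,a3)→stocked(a3,s2) ✓  (c3,s2,a3)→stocked(a3,s2) ✓  (c4,s5,a1)→stocked(a1,s5) ✓  (c5,s3,a2)→stocked(a2,s3) ✓
Counterexample: (c1,s2,a1) — stocked(a1,s2) does not hold.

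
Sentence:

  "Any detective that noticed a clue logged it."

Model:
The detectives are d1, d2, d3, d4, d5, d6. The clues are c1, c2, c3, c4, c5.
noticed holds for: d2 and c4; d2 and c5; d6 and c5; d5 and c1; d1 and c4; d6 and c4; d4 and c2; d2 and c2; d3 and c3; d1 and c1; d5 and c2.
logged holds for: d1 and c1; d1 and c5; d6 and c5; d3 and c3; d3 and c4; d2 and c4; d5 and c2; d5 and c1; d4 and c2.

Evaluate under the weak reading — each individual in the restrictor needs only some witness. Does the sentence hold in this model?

"it" takes "a clue" as antecedent — a donkey pronoun bound across the clause boundary.
Weak reading: every detective d with some noticed-clue has at least one noticed-clue c such that logged(d,c).
Per detective: d1:✓  d2:✓  d3:✓  d4:✓  d5:✓  d6:✓
Every detective in the restrictor has a witness.

True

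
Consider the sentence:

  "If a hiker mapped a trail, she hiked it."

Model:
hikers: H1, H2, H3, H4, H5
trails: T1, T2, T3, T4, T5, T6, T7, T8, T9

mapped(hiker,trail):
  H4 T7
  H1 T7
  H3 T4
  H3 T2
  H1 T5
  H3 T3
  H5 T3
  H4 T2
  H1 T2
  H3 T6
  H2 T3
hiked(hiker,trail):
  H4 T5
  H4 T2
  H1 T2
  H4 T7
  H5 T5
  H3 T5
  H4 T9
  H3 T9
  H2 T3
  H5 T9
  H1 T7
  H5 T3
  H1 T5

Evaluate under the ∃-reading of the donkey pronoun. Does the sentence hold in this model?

False

"it" takes "a trail" as antecedent — a donkey pronoun bound across the clause boundary.
Weak reading: every hiker h with some mapped-trail has at least one mapped-trail t such that hiked(h,t).
Per hiker: H1:✓  H2:✓  H3:✗  H4:✓  H5:✓
H3 has no witness among its mapped-trails.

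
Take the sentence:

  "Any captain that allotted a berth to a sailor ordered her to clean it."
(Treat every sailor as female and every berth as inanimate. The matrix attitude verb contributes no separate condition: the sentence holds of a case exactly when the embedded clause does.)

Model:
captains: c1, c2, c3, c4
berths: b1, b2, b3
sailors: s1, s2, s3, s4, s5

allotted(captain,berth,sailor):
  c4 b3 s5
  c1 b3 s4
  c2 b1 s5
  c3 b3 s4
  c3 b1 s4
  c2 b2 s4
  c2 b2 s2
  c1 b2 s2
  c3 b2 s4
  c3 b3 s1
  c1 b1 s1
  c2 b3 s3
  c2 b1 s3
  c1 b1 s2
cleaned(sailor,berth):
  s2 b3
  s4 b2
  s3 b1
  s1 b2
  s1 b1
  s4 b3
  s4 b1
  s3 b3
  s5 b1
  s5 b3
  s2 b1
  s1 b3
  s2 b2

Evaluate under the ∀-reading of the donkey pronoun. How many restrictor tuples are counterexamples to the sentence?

"her" takes "a sailor" as antecedent and "it" takes "a berth"; both are donkey pronouns co-varying with the restrictor.
Strong reading: for every (c,b,s) with allotted(c,b,s), cleaned(s,b).
Restrictor triples: (c1,b1,s1)→cleaned(s1,b1) ✓  (c1,b1,s2)→cleaned(s2,b1) ✓  (c1,b2,s2)→cleaned(s2,b2) ✓  (c1,b3,s4)→cleaned(s4,b3) ✓  (c2,b1,s3)→cleaned(s3,b1) ✓  (c2,b1,s5)→cleaned(s5,b1) ✓  (c2,b2,s2)→cleaned(s2,b2) ✓  (c2,b2,s4)→cleaned(s4,b2) ✓  (c2,b3,s3)→cleaned(s3,b3) ✓  (c3,b1,s4)→cleaned(s4,b1) ✓  (c3,b2,s4)→cleaned(s4,b2) ✓  (c3,b3,s1)→cleaned(s1,b3) ✓  (c3,b3,s4)→cleaned(s4,b3) ✓  (c4,b3,s5)→cleaned(s5,b3) ✓
Counterexamples (restrictor triples failing the scope): 0.

0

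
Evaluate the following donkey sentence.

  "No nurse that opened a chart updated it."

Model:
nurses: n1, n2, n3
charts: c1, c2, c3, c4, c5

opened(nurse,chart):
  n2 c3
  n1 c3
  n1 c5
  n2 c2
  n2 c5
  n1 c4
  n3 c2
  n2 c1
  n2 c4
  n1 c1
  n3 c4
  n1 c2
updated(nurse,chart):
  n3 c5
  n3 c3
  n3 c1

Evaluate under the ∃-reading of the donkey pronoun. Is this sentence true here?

True

"it" takes "a chart" as antecedent — a donkey pronoun bound across the clause boundary.
Truth condition: for no (n,c) with opened(n,c) does updated(n,c) hold.
Restrictor pairs — does the scope hold? (n1,c1):fails  (n1,c2):fails  (n1,c3):fails  (n1,c4):fails  (n1,c5):fails  (n2,c1):fails  (n2,c2):fails  (n2,c3):fails  (n2,c4):fails  (n2,c5):fails  (n3,c2):fails  (n3,c4):fails
Scope holds for no restrictor pair, so the sentence is true.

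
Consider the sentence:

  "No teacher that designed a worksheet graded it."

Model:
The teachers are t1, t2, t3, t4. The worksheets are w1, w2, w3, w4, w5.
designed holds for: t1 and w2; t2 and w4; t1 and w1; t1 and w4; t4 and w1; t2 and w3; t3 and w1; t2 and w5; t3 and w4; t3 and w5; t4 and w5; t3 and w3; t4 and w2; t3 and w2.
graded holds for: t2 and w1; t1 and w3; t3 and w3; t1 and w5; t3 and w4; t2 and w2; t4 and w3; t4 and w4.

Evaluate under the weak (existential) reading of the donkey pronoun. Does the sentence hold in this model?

False

"it" takes "a worksheet" as antecedent — a donkey pronoun bound across the clause boundary.
Truth condition: for no (t,w) with designed(t,w) does graded(t,w) hold.
Restrictor pairs — does the scope hold? (t1,w1):fails  (t1,w2):fails  (t1,w4):fails  (t2,w3):fails  (t2,w4):fails  (t2,w5):fails  (t3,w1):fails  (t3,w2):fails  (t3,w3):holds  (t3,w4):holds  (t3,w5):fails  (t4,w1):fails  (t4,w2):fails  (t4,w5):fails
Scope holds for 2 pair(s), so the sentence is false.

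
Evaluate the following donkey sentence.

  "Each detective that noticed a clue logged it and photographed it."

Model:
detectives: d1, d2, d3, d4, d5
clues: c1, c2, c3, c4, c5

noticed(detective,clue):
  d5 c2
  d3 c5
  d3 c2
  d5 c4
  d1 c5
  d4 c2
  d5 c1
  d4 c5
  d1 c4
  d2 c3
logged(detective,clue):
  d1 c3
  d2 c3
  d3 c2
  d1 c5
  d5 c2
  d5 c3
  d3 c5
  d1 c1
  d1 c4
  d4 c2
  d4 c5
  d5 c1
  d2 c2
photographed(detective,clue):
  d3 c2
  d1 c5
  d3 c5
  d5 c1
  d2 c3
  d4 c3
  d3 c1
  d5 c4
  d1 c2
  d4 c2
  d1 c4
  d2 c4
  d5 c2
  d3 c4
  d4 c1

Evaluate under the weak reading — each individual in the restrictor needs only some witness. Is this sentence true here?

"it" takes "a clue" as antecedent — a donkey pronoun bound across the clause boundary.
Weak reading: every detective d with some noticed-clue has at least one noticed-clue c such that logged(d,c) ∧ photographed(d,c).
Per detective: d1:✓  d2:✓  d3:✓  d4:✓  d5:✓
Every detective in the restrictor has a witness.

True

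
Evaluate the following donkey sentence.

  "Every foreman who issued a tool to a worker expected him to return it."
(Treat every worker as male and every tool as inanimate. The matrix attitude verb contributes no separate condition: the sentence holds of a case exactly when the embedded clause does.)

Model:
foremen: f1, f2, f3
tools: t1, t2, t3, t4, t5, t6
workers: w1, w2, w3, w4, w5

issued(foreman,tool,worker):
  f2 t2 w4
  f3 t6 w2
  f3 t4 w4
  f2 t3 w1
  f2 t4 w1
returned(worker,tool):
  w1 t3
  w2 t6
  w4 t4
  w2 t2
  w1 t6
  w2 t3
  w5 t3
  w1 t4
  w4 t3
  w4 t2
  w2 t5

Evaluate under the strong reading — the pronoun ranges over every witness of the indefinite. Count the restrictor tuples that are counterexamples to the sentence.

0

"him" takes "a worker" as antecedent and "it" takes "a tool"; both are donkey pronouns co-varying with the restrictor.
Strong reading: for every (f,t,w) with issued(f,t,w), returned(w,t).
Restrictor triples: (f2,t2,w4)→returned(w4,t2) ✓  (f2,t3,w1)→returned(w1,t3) ✓  (f2,t4,w1)→returned(w1,t4) ✓  (f3,t4,w4)→returned(w4,t4) ✓  (f3,t6,w2)→returned(w2,t6) ✓
Counterexamples (restrictor triples failing the scope): 0.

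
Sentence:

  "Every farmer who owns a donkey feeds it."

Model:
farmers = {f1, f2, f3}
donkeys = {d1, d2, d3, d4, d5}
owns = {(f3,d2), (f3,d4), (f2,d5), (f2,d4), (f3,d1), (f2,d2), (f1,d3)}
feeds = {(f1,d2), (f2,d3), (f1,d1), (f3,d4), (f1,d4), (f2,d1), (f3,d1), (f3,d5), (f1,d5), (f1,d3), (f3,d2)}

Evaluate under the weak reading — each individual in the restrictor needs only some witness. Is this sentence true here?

False

"it" takes "a donkey" as antecedent — a donkey pronoun bound across the clause boundary.
Weak reading: every farmer f with some owns-donkey has at least one owns-donkey d such that feeds(f,d).
Per farmer: f1:✓  f2:✗  f3:✓
f2 has no witness among its owns-donkeys.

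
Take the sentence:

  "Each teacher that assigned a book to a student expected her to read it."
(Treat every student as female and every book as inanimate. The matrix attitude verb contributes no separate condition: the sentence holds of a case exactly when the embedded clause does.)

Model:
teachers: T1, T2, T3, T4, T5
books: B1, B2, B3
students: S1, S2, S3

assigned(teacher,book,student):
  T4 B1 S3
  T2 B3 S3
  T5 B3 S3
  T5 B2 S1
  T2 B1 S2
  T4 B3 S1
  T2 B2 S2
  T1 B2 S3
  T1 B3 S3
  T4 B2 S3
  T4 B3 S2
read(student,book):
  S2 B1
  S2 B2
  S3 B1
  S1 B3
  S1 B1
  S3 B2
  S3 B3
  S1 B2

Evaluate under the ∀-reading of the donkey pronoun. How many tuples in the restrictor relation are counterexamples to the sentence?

1

"her" takes "a student" as antecedent and "it" takes "a book"; both are donkey pronouns co-varying with the restrictor.
Strong reading: for every (t,b,s) with assigned(t,b,s), read(s,b).
Restrictor triples: (T1,B2,S3)→read(S3,B2) ✓  (T1,B3,S3)→read(S3,B3) ✓  (T2,B1,S2)→read(S2,B1) ✓  (T2,B2,S2)→read(S2,B2) ✓  (T2,B3,S3)→read(S3,B3) ✓  (T4,B1,S3)→read(S3,B1) ✓  (T4,B2,S3)→read(S3,B2) ✓  (T4,B3,S1)→read(S1,B3) ✓  (T4,B3,S2)→read(S2,B3) ✗  (T5,B2,S1)→read(S1,B2) ✓  (T5,B3,S3)→read(S3,B3) ✓
Counterexamples (restrictor triples failing the scope): 1.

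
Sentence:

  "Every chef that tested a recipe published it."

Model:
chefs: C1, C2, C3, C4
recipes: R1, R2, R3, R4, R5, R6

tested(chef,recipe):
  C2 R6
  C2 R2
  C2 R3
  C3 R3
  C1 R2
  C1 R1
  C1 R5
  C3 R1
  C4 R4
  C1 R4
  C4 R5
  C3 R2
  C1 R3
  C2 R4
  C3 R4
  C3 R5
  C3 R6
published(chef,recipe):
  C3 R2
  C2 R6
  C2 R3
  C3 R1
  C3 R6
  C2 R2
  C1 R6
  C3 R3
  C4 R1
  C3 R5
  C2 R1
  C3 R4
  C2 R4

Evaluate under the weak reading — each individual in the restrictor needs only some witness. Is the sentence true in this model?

False

"it" takes "a recipe" as antecedent — a donkey pronoun bound across the clause boundary.
Weak reading: every chef c with some tested-recipe has at least one tested-recipe r such that published(c,r).
Per chef: C1:✗  C2:✓  C3:✓  C4:✗
C1 has no witness among its tested-recipes.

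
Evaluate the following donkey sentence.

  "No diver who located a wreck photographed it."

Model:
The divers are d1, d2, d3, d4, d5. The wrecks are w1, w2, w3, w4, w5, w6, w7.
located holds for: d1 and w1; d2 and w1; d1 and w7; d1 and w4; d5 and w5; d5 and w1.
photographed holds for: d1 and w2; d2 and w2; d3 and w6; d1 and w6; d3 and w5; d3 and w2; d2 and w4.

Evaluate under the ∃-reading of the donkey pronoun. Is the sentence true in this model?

"it" takes "a wreck" as antecedent — a donkey pronoun bound across the clause boundary.
Truth condition: for no (d,w) with located(d,w) does photographed(d,w) hold.
Restrictor pairs — does the scope hold? (d1,w1):fails  (d1,w4):fails  (d1,w7):fails  (d2,w1):fails  (d5,w1):fails  (d5,w5):fails
Scope holds for no restrictor pair, so the sentence is true.

True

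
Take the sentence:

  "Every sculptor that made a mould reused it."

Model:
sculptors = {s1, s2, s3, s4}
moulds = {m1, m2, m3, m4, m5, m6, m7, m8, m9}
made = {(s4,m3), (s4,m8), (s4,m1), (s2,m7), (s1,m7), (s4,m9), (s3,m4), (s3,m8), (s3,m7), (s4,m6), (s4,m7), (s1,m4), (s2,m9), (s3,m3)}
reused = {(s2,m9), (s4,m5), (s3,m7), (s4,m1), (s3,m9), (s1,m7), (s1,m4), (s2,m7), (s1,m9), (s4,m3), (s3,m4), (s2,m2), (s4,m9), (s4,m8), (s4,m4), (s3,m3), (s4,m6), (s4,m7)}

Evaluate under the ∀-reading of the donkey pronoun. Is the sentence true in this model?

"it" takes "a mould" as antecedent — a donkey pronoun bound across the clause boundary.
Strong reading: for every (s,m) with made(s,m), reused(s,m).
Restrictor pairs: (s1,m4) ✓  (s1,m7) ✓  (s2,m7) ✓  (s2,m9) ✓  (s3,m3) ✓  (s3,m4) ✓  (s3,m7) ✓  (s3,m8) ✗  (s4,m1) ✓  (s4,m3) ✓  (s4,m6) ✓  (s4,m7) ✓  (s4,m8) ✓  (s4,m9) ✓
Counterexample: (s3,m8) is in made but fails the scope.

False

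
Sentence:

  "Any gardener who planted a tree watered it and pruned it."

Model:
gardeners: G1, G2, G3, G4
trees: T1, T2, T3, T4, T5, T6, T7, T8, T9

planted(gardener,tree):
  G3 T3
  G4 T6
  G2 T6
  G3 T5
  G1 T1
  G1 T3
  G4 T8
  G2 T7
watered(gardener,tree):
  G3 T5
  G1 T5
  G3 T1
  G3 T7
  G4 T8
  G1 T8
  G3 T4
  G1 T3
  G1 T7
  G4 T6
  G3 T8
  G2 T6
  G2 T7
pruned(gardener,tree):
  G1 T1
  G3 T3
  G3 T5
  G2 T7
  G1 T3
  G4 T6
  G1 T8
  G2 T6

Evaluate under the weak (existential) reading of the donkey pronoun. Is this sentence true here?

"it" takes "a tree" as antecedent — a donkey pronoun bound across the clause boundary.
Weak reading: every gardener g with some planted-tree has at least one planted-tree t such that watered(g,t) ∧ pruned(g,t).
Per gardener: G1:✓  G2:✓  G3:✓  G4:✓
Every gardener in the restrictor has a witness.

True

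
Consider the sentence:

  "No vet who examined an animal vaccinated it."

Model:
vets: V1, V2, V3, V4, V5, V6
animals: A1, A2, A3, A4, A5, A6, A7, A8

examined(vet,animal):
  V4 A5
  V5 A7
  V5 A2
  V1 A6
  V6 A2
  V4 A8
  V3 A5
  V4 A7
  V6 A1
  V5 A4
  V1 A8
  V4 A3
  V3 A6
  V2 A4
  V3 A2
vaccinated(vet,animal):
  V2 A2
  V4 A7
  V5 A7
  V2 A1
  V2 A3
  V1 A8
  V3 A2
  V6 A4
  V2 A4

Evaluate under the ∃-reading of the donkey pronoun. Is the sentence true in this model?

"it" takes "an animal" as antecedent — a donkey pronoun bound across the clause boundary.
Truth condition: for no (v,a) with examined(v,a) does vaccinated(v,a) hold.
Restrictor pairs — does the scope hold? (V1,A6):fails  (V1,A8):holds  (V2,A4):holds  (V3,A2):holds  (V3,A5):fails  (V3,A6):fails  (V4,A3):fails  (V4,A5):fails  (V4,A7):holds  (V4,A8):fails  (V5,A2):fails  (V5,A4):fails  (V5,A7):holds  (V6,A1):fails  (V6,A2):fails
Scope holds for 5 pair(s), so the sentence is false.

False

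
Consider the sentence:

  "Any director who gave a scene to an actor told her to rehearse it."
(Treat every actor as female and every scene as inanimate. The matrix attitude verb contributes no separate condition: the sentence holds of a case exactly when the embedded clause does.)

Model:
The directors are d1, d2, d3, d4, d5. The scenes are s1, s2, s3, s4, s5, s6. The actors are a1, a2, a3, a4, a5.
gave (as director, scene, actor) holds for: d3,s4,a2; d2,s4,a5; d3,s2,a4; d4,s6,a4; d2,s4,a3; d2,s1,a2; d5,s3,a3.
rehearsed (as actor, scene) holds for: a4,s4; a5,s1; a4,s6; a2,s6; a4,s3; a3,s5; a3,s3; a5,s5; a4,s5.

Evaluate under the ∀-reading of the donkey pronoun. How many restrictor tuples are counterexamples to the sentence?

"her" takes "an actor" as antecedent and "it" takes "a scene"; both are donkey pronouns co-varying with the restrictor.
Strong reading: for every (d,s,a) with gave(d,s,a), rehearsed(a,s).
Restrictor triples: (d2,s1,a2)→rehearsed(a2,s1) ✗  (d2,s4,a3)→rehearsed(a3,s4) ✗  (d2,s4,a5)→rehearsed(a5,s4) ✗  (d3,s2,a4)→rehearsed(a4,s2) ✗  (d3,s4,a2)→rehearsed(a2,s4) ✗  (d4,s6,a4)→rehearsed(a4,s6) ✓  (d5,s3,a3)→rehearsed(a3,s3) ✓
Counterexamples (restrictor triples failing the scope): 5.

5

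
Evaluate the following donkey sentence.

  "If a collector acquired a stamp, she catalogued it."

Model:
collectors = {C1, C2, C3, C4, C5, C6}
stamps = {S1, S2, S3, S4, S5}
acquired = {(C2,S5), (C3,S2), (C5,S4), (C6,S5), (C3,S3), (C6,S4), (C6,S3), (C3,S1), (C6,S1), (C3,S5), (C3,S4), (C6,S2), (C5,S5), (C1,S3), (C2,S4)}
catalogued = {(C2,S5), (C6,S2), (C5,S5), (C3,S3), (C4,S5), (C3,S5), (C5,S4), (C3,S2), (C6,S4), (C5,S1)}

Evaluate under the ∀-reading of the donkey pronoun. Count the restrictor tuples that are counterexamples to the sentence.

"it" takes "a stamp" as antecedent — a donkey pronoun bound across the clause boundary.
Strong reading: for every (c,s) with acquired(c,s), catalogued(c,s).
Restrictor pairs: (C1,S3) ✗  (C2,S4) ✗  (C2,S5) ✓  (C3,S1) ✗  (C3,S2) ✓  (C3,S3) ✓  (C3,S4) ✗  (C3,S5) ✓  (C5,S4) ✓  (C5,S5) ✓  (C6,S1) ✗  (C6,S2) ✓  (C6,S3) ✗  (C6,S4) ✓  (C6,S5) ✗
Counterexamples (restrictor pairs failing the scope): 7.

7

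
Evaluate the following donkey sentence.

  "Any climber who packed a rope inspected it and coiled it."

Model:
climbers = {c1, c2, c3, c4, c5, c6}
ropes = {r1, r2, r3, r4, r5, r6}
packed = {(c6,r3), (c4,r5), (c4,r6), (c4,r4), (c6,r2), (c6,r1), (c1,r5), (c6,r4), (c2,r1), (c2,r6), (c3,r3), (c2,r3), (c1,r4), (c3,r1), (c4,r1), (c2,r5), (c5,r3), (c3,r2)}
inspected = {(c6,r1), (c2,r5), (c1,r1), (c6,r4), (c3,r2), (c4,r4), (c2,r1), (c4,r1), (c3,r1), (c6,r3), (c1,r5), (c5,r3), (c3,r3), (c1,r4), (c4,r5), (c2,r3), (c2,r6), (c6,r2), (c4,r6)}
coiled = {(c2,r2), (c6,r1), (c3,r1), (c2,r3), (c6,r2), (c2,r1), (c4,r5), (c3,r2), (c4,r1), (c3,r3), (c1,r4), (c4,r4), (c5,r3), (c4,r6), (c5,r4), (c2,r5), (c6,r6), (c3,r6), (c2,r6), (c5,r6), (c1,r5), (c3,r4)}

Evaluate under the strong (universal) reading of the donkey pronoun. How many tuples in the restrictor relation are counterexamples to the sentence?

"it" takes "a rope" as antecedent — a donkey pronoun bound across the clause boundary.
Strong reading: for every (c,r) with packed(c,r), inspected(c,r) ∧ coiled(c,r).
Restrictor pairs: (c1,r4) ✓  (c1,r5) ✓  (c2,r1) ✓  (c2,r3) ✓  (c2,r5) ✓  (c2,r6) ✓  (c3,r1) ✓  (c3,r2) ✓  (c3,r3) ✓  (c4,r1) ✓  (c4,r4) ✓  (c4,r5) ✓  (c4,r6) ✓  (c5,r3) ✓  (c6,r1) ✓  (c6,r2) ✓  (c6,r3) ✗  (c6,r4) ✗
Counterexamples (restrictor pairs failing the scope): 2.

2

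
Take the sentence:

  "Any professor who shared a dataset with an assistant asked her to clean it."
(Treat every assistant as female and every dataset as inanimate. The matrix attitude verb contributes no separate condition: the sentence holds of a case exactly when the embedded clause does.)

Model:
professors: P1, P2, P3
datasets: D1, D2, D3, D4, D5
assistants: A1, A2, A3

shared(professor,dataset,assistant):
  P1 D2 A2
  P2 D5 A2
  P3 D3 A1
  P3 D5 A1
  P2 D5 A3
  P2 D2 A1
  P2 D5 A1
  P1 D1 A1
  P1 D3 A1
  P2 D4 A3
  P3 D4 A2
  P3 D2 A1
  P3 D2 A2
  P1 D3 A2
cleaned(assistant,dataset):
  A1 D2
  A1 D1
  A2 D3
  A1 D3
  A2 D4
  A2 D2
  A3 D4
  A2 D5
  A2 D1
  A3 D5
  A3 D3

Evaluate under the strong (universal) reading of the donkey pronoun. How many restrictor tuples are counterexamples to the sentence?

2

"her" takes "an assistant" as antecedent and "it" takes "a dataset"; both are donkey pronouns co-varying with the restrictor.
Strong reading: for every (p,d,a) with shared(p,d,a), cleaned(a,d).
Restrictor triples: (P1,D1,A1)→cleaned(A1,D1) ✓  (P1,D2,A2)→cleaned(A2,D2) ✓  (P1,D3,A1)→cleaned(A1,D3) ✓  (P1,D3,A2)→cleaned(A2,D3) ✓  (P2,D2,A1)→cleaned(A1,D2) ✓  (P2,D4,A3)→cleaned(A3,D4) ✓  (P2,D5,A1)→cleaned(A1,D5) ✗  (P2,D5,A2)→cleaned(A2,D5) ✓  (P2,D5,A3)→cleaned(A3,D5) ✓  (P3,D2,A1)→cleaned(A1,D2) ✓  (P3,D2,A2)→cleaned(A2,D2) ✓  (P3,D3,A1)→cleaned(A1,D3) ✓  (P3,D4,A2)→cleaned(A2,D4) ✓  (P3,D5,A1)→cleaned(A1,D5) ✗
Counterexamples (restrictor triples failing the scope): 2.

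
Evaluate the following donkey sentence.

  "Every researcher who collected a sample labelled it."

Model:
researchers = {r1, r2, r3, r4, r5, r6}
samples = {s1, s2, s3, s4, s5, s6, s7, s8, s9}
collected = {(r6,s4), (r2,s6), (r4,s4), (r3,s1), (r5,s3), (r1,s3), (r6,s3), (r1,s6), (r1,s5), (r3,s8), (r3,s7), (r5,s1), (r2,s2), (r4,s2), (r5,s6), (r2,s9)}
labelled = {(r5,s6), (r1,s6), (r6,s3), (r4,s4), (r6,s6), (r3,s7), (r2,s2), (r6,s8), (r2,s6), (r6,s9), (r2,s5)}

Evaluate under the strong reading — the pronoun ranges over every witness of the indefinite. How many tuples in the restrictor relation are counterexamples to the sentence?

"it" takes "a sample" as antecedent — a donkey pronoun bound across the clause boundary.
Strong reading: for every (r,s) with collected(r,s), labelled(r,s).
Restrictor pairs: (r1,s3) ✗  (r1,s5) ✗  (r1,s6) ✓  (r2,s2) ✓  (r2,s6) ✓  (r2,s9) ✗  (r3,s1) ✗  (r3,s7) ✓  (r3,s8) ✗  (r4,s2) ✗  (r4,s4) ✓  (r5,s1) ✗  (r5,s3) ✗  (r5,s6) ✓  (r6,s3) ✓  (r6,s4) ✗
Counterexamples (restrictor pairs failing the scope): 9.

9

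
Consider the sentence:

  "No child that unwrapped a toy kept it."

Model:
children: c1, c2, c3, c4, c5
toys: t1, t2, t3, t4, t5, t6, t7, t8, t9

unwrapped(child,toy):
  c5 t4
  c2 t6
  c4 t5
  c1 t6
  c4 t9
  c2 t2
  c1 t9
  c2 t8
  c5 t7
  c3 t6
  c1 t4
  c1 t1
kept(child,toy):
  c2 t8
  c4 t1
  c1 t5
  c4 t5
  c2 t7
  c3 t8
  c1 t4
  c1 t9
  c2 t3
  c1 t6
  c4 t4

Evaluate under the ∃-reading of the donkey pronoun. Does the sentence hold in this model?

False

"it" takes "a toy" as antecedent — a donkey pronoun bound across the clause boundary.
Truth condition: for no (c,t) with unwrapped(c,t) does kept(c,t) hold.
Restrictor pairs — does the scope hold? (c1,t1):fails  (c1,t4):holds  (c1,t6):holds  (c1,t9):holds  (c2,t2):fails  (c2,t6):fails  (c2,t8):holds  (c3,t6):fails  (c4,t5):holds  (c4,t9):fails  (c5,t4):fails  (c5,t7):fails
Scope holds for 5 pair(s), so the sentence is false.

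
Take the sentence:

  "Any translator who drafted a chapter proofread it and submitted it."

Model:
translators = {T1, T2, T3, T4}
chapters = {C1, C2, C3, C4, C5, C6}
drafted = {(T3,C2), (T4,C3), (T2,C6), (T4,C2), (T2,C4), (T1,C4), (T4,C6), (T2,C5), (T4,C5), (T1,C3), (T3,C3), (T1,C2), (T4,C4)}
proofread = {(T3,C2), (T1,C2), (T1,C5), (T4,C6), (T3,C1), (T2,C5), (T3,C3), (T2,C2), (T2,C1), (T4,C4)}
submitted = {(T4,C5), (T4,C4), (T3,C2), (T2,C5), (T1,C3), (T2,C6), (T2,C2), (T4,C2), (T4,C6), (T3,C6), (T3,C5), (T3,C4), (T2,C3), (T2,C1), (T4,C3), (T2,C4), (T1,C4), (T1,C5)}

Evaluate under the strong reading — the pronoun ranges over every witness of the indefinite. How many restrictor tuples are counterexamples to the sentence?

9

"it" takes "a chapter" as antecedent — a donkey pronoun bound across the clause boundary.
Strong reading: for every (t,c) with drafted(t,c), proofread(t,c) ∧ submitted(t,c).
Restrictor pairs: (T1,C2) ✗  (T1,C3) ✗  (T1,C4) ✗  (T2,C4) ✗  (T2,C5) ✓  (T2,C6) ✗  (T3,C2) ✓  (T3,C3) ✗  (T4,C2) ✗  (T4,C3) ✗  (T4,C4) ✓  (T4,C5) ✗  (T4,C6) ✓
Counterexamples (restrictor pairs failing the scope): 9.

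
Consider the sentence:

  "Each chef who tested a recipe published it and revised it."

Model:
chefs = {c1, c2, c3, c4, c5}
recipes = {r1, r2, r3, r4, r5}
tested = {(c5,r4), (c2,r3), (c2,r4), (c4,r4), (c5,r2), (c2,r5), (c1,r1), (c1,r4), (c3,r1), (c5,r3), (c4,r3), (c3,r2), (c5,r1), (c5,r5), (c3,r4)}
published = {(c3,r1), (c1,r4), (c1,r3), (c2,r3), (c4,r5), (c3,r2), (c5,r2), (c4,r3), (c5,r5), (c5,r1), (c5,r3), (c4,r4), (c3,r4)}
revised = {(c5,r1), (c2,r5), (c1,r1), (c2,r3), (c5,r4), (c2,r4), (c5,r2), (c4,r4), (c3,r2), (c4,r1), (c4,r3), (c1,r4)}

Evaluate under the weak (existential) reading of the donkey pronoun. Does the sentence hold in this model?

"it" takes "a recipe" as antecedent — a donkey pronoun bound across the clause boundary.
Weak reading: every chef c with some tested-recipe has at least one tested-recipe r such that published(c,r) ∧ revised(c,r).
Per chef: c1:✓  c2:✓  c3:✓  c4:✓  c5:✓
Every chef in the restrictor has a witness.

True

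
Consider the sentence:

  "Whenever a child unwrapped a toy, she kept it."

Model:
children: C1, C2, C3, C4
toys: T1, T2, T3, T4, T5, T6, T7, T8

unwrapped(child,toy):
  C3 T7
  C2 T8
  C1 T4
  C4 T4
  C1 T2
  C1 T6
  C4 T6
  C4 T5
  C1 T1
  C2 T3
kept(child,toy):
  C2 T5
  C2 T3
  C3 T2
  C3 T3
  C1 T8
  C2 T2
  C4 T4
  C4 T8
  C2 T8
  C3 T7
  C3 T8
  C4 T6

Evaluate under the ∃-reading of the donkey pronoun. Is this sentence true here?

False

"it" takes "a toy" as antecedent — a donkey pronoun bound across the clause boundary.
Weak reading: every child c with some unwrapped-toy has at least one unwrapped-toy t such that kept(c,t).
Per child: C1:✗  C2:✓  C3:✓  C4:✓
C1 has no witness among its unwrapped-toys.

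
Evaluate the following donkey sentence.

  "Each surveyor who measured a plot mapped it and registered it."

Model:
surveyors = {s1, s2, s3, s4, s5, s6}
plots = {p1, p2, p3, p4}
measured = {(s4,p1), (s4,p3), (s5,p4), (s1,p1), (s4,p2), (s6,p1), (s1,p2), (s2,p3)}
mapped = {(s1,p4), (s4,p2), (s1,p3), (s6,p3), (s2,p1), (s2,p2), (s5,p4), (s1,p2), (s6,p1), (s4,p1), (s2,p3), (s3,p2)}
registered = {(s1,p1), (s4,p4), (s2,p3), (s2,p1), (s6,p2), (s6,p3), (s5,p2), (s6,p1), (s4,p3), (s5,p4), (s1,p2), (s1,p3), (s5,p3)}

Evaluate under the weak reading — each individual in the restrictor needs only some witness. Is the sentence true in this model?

"it" takes "a plot" as antecedent — a donkey pronoun bound across the clause boundary.
Weak reading: every surveyor s with some measured-plot has at least one measured-plot p such that mapped(s,p) ∧ registered(s,p).
Per surveyor: s1:✓  s2:✓  s4:✗  s5:✓  s6:✓
s4 has no witness among its measured-plots.

False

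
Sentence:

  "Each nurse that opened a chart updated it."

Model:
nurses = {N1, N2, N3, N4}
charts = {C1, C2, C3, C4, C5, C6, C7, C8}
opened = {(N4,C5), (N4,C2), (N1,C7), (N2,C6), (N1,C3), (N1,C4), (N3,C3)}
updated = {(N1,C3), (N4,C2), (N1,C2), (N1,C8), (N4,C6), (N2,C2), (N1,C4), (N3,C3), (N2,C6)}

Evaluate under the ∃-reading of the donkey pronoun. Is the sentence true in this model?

"it" takes "a chart" as antecedent — a donkey pronoun bound across the clause boundary.
Weak reading: every nurse n with some opened-chart has at least one opened-chart c such that updated(n,c).
Per nurse: N1:✓  N2:✓  N3:✓  N4:✓
Every nurse in the restrictor has a witness.

True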